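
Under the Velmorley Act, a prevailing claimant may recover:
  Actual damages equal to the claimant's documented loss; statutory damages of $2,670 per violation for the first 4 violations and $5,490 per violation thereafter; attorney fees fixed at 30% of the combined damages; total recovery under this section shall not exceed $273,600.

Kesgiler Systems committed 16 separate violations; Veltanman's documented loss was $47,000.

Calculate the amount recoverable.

First 4 violations: 4 × $2,670 = $10,680
Remaining violations: (16 − 4) × $5,490 = $65,880
Statutory damages: $10,680 + $65,880 = $76,560
Combined damages: $47,000 + $76,560 = $123,560
Attorney fees: 30% of $123,560 = $37,068
Total before cap: $123,560 + $37,068 = $160,628
Cap at $273,600: $160,628 is within the cap, no reduction.

$160,628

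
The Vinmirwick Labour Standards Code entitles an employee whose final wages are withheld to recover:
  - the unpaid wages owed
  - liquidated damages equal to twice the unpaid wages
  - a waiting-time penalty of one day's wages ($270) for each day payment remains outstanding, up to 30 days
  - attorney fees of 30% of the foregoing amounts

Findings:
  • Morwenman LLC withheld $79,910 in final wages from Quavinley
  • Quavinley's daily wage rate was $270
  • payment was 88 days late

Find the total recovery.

$322,179

Doubled: 2 × $79,910 = $159,820
Penalty days: min(88, 30) = 30
Waiting-time penalty: 30 × $270 = $8,100
Subtotal: $79,910 + $159,820 + $8,100 = $247,830
Attorney fees: 30% of $247,830 = $74,349
Total award: $247,830 + $74,349 = $322,179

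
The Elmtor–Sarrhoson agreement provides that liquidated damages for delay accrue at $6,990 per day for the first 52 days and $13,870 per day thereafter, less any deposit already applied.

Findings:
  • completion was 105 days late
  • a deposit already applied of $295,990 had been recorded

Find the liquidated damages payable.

First 52 days: 52 × $6,990 = $363,480
Remaining days: (105 − 52) × $13,870 = $735,110
Accrued per-day damages: $363,480 + $735,110 = $1,098,590
Less deposit already applied: $1,098,590 − $295,990 = $802,600

$802,600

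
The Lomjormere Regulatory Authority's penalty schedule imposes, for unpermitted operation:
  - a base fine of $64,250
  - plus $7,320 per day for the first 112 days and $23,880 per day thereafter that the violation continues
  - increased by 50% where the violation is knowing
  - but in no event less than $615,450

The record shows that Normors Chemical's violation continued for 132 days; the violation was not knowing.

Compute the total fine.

First 112 days: 112 × $7,320 = $819,840
Remaining days: (132 − 112) × $23,880 = $477,600
Per-day component: $819,840 + $477,600 = $1,297,440
Base plus per-day: $64,250 + $1,297,440 = $1,361,690
The violation was not knowing: no 50% increase.
Minimum $615,450: $1,361,690 meets the minimum, no increase.

$1,361,690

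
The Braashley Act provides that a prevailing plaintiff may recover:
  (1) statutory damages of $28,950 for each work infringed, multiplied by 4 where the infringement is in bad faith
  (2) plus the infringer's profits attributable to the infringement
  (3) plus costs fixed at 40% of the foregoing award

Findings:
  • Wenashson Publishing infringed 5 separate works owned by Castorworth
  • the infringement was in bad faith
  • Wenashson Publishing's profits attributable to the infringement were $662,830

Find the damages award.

Award: $1,738,562

Statutory damages: 5 × $28,950 = $144,750
Multiplied by 4: 4 × $144,750 = $579,000
Combined award: $579,000 + $662,830 = $1,241,830
Costs: 40% of $1,241,830 = $496,732
Award plus costs: $1,241,830 + $496,732 = $1,738,562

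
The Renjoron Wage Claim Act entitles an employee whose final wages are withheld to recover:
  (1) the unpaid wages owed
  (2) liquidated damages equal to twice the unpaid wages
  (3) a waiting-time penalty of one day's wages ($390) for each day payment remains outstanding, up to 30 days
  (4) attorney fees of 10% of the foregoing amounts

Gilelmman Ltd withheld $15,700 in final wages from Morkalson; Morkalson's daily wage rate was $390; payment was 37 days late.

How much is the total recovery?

$64,680

Doubled: 2 × $15,700 = $31,400
Penalty days: min(37, 30) = 30
Waiting-time penalty: 30 × $390 = $11,700
Subtotal: $15,700 + $31,400 + $11,700 = $58,800
Attorney fees: 10% of $58,800 = $5,880
Total award: $58,800 + $5,880 = $64,680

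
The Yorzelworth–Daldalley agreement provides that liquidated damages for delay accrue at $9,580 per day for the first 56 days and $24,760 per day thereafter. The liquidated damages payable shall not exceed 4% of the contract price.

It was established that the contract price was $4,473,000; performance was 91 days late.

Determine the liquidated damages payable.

First 56 days: 56 × $9,580 = $536,480
Remaining days: (91 − 56) × $24,760 = $866,600
Accrued per-day damages: $536,480 + $866,600 = $1,403,080
Cap: 4% of $4,473,000 = $178,920
Cap at $178,920: $1,403,080 exceeds the cap → $178,920

Liquidated damages: $178,920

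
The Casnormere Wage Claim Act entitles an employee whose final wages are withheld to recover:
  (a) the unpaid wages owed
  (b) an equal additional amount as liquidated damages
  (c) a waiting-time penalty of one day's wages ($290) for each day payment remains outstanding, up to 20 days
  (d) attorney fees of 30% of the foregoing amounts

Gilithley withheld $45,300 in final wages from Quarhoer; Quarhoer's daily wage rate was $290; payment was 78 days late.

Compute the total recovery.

$125,320

Liquidated damages (equal amount): $45,300
Penalty days: min(78, 20) = 20
Waiting-time penalty: 20 × $290 = $5,800
Subtotal: $45,300 + $45,300 + $5,800 = $96,400
Attorney fees: 30% of $96,400 = $28,920
Total award: $96,400 + $28,920 = $125,320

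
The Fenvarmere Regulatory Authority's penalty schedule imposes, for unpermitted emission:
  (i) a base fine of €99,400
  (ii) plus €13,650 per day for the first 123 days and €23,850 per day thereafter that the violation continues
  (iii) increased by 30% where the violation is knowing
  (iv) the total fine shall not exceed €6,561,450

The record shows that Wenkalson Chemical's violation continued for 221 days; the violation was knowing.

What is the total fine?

€5,350,345

First 123 days: 123 × €13,650 = €1,678,950
Remaining days: (221 − 123) × €23,850 = €2,337,300
Per-day component: €1,678,950 + €2,337,300 = €4,016,250
Base plus per-day: €99,400 + €4,016,250 = €4,115,650
Enhancement: 30% of €4,115,650 = €1,234,695
Enhanced fine: €4,115,650 + €1,234,695 = €5,350,345
Cap at €6,561,450: €5,350,345 is within the cap, no reduction.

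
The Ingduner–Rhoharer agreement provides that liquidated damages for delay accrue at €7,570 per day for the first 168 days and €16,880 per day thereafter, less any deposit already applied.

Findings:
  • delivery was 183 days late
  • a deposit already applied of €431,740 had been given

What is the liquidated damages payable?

First 168 days: 168 × €7,570 = €1,271,760
Remaining days: (183 − 168) × €16,880 = €253,200
Accrued per-day damages: €1,271,760 + €253,200 = €1,524,960
Less deposit already applied: €1,524,960 − €431,740 = €1,093,220

Liquidated damages: €1,093,220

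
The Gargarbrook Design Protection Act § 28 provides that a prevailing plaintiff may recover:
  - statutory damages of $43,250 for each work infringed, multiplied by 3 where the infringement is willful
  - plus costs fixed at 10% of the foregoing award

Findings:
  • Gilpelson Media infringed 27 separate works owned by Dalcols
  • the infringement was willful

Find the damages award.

Statutory damages: 27 × $43,250 = $1,167,750
Trebled: 3 × $1,167,750 = $3,503,250
Costs: 10% of $3,503,250 = $350,325
Award plus costs: $3,503,250 + $350,325 = $3,853,575

$3,853,575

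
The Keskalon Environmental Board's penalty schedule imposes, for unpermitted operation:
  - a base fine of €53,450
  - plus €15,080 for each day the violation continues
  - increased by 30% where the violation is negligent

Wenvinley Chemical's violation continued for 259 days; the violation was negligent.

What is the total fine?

Per-day component: 259 × €15,080 = €3,905,720
Base plus per-day: €53,450 + €3,905,720 = €3,959,170
Enhancement: 30% of €3,959,170 = €1,187,751
Enhanced fine: €3,959,170 + €1,187,751 = €5,146,921

€5,146,921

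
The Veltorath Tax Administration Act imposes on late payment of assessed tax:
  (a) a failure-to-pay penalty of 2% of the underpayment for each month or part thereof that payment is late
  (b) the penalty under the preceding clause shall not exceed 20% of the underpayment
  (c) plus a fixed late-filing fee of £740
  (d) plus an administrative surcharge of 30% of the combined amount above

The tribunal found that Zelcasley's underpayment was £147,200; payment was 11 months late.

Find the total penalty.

£39,234

Accrued rate: 2% × 11 = 22%, capped at 20% → 20%
Failure-to-pay penalty: 20% of £147,200 = £29,440
Penalty before surcharge: £29,440 + £740 = £30,180
Administrative surcharge: 30% of £30,180 = £9,054
Total penalty: £30,180 + £9,054 = £39,234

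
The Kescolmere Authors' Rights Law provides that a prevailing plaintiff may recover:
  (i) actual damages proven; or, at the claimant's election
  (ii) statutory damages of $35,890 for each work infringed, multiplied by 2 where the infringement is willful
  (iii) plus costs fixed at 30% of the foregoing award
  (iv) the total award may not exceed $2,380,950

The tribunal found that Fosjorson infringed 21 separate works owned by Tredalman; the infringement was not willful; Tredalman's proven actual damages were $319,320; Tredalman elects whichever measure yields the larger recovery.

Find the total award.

Statutory damages: 21 × $35,890 = $753,690
Infringement not willful: no ×2 enhancement.
Greater of actual damages ($319,320) or statutory damages ($753,690): $753,690
Costs: 30% of $753,690 = $226,107
Award plus costs: $753,690 + $226,107 = $979,797
Cap at $2,380,950: $979,797 is within the cap, no reduction.

$979,797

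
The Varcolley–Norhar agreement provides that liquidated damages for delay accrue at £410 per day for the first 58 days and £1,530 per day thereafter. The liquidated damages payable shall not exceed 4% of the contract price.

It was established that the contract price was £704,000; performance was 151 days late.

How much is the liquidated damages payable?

First 58 days: 58 × £410 = £23,780
Remaining days: (151 − 58) × £1,530 = £142,290
Accrued per-day damages: £23,780 + £142,290 = £166,070
Cap: 4% of £704,000 = £28,160
Cap at £28,160: £166,070 exceeds the cap → £28,160

Liquidated damages: £28,160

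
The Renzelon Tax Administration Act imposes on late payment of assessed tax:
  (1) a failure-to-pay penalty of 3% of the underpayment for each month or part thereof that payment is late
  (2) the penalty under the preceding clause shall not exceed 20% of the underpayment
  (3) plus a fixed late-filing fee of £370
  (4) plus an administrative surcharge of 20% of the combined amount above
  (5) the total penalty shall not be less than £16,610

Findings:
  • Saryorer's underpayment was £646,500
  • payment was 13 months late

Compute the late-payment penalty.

£155,604

Accrued rate: 3% × 13 = 39%, capped at 20% → 20%
Failure-to-pay penalty: 20% of £646,500 = £129,300
Penalty before surcharge: £129,300 + £370 = £129,670
Administrative surcharge: 20% of £129,670 = £25,934
Total penalty: £129,670 + £25,934 = £155,604
Minimum £16,610: £155,604 meets the minimum, no increase.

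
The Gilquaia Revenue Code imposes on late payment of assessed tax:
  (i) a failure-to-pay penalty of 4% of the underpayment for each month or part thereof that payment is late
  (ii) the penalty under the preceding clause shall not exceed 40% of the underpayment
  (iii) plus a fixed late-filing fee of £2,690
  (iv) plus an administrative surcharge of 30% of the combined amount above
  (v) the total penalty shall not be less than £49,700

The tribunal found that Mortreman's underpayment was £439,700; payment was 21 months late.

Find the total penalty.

Accrued rate: 4% × 21 = 84%, capped at 40% → 40%
Failure-to-pay penalty: 40% of £439,700 = £175,880
Penalty before surcharge: £175,880 + £2,690 = £178,570
Administrative surcharge: 30% of £178,570 = £53,571
Total penalty: £178,570 + £53,571 = £232,141
Minimum £49,700: £232,141 meets the minimum, no increase.

Penalty: £232,141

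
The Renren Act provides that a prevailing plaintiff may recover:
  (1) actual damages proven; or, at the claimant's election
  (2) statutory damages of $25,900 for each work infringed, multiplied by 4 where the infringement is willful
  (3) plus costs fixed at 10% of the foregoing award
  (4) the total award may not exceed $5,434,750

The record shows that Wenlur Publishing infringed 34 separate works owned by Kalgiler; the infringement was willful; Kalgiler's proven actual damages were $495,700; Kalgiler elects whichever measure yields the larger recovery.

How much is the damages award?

Statutory damages: 34 × $25,900 = $880,600
Multiplied by 4: 4 × $880,600 = $3,522,400
Greater of actual damages ($495,700) or enhanced statutory damages ($3,522,400): $3,522,400
Costs: 10% of $3,522,400 = $352,240
Award plus costs: $3,522,400 + $352,240 = $3,874,640
Cap at $5,434,750: $3,874,640 is within the cap, no reduction.

$3,874,640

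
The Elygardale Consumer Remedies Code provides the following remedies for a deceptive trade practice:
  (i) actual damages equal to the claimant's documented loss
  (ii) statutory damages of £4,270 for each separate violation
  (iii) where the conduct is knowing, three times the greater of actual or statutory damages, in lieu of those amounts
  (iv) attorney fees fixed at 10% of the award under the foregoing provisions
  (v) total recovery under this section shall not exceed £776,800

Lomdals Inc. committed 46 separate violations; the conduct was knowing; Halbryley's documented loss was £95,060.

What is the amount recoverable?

Statutory damages: 46 × £4,270 = £196,420
Greater of actual damages (£95,060) or statutory damages (£196,420): £196,420
Trebled: 3 × £196,420 = £589,260
Attorney fees: 10% of £589,260 = £58,926
Total before cap: £589,260 + £58,926 = £648,186
Cap at £776,800: £648,186 is within the cap, no reduction.

£648,186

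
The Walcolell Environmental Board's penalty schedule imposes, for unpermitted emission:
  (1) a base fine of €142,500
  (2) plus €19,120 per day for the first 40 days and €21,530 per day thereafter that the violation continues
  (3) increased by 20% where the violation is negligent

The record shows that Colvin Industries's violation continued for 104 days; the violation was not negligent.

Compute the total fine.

First 40 days: 40 × €19,120 = €764,800
Remaining days: (104 − 40) × €21,530 = €1,377,920
Per-day component: €764,800 + €1,377,920 = €2,142,720
Base plus per-day: €142,500 + €2,142,720 = €2,285,220
The violation was not negligent: no 20% increase.

€2,285,220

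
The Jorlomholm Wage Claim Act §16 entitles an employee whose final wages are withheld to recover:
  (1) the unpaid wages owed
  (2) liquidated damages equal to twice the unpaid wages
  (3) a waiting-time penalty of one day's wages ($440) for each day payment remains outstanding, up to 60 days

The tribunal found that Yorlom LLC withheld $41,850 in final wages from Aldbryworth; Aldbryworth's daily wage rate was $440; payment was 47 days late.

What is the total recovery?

Doubled: 2 × $41,850 = $83,700
Penalty days: min(47, 60) = 47
Waiting-time penalty: 47 × $440 = $20,680
Total award: $41,850 + $83,700 + $20,680 = $146,230

Total award: $146,230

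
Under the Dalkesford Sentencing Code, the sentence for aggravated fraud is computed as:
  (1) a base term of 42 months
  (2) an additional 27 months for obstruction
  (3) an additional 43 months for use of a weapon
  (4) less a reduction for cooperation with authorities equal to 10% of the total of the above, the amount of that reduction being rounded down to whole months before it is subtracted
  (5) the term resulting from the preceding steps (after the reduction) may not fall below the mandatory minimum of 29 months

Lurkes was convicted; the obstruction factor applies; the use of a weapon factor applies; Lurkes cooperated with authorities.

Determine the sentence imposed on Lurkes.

Obstruction enhancement: +27 months
Use of a weapon enhancement: +43 months
Adjusted term: 42 months + 27 months + 43 months = 112 months
Cooperation with authorities reduction: 10% of 112 months = 11 months (rounded down)
After reduction: 112 − 11 = 101 months
Minimum 29 months: 101 months meets the minimum, no increase.

101 months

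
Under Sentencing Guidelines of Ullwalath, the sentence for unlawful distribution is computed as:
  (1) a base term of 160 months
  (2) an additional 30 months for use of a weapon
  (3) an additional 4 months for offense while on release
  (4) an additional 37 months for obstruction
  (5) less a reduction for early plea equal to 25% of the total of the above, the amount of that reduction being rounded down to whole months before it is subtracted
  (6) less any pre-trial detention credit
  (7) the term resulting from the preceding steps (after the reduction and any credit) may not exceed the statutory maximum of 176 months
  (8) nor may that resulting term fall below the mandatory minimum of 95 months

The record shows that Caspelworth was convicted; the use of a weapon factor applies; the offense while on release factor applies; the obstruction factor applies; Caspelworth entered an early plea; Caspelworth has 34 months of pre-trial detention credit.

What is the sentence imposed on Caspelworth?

140 months

Use of a weapon enhancement: +30 months
Offense while on release enhancement: +4 months
Obstruction enhancement: +37 months
Adjusted term: 160 months + 30 months + 4 months + 37 months = 231 months
Early plea reduction: 25% of 231 months = 57 months (rounded down)
After reduction: 231 − 57 = 174 months
Less pre-trial detention credit: 174 months − 34 months = 140 months
Cap at 176 months: 140 months is within the cap, no reduction.
Minimum 95 months: 140 months meets the minimum, no increase.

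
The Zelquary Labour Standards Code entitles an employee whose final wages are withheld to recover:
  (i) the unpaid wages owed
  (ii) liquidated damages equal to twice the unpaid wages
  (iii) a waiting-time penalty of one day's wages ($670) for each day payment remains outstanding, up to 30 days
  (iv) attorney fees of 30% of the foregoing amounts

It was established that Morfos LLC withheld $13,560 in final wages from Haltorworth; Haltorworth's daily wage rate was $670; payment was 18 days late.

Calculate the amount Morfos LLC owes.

Doubled: 2 × $13,560 = $27,120
Penalty days: min(18, 30) = 18
Waiting-time penalty: 18 × $670 = $12,060
Subtotal: $13,560 + $27,120 + $12,060 = $52,740
Attorney fees: 30% of $52,740 = $15,822
Total award: $52,740 + $15,822 = $68,562

$68,562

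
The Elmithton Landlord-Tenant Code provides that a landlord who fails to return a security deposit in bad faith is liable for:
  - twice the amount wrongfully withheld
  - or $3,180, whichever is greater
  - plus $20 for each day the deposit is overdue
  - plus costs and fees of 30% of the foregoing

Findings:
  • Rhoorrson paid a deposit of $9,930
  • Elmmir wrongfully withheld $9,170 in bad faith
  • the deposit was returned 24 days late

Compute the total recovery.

Doubled: 2 × $9,170 = $18,340
Minimum $3,180: $18,340 meets the minimum, no increase.
Late-return penalty: 24 × $20 = $480
Damages plus late penalty: $18,340 + $480 = $18,820
Costs and fees: 30% of $18,820 = $5,646
Total recovery: $18,820 + $5,646 = $24,466

$24,466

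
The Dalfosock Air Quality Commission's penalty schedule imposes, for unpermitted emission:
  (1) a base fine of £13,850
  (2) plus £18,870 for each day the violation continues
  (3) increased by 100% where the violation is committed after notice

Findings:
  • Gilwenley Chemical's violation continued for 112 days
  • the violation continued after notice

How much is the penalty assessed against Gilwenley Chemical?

Per-day component: 112 × £18,870 = £2,113,440
Base plus per-day: £13,850 + £2,113,440 = £2,127,290
Enhancement: 100% of £2,127,290 = £2,127,290
Enhanced fine: £2,127,290 + £2,127,290 = £4,254,580

Civil penalty: £4,254,580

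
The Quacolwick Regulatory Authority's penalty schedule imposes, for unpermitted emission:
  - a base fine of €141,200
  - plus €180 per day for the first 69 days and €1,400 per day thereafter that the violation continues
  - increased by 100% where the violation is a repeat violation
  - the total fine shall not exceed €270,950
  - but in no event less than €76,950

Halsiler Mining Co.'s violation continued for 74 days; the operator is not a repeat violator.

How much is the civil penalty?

€160,620

First 69 days: 69 × €180 = €12,420
Remaining days: (74 − 69) × €1,400 = €7,000
Per-day component: €12,420 + €7,000 = €19,420
Base plus per-day: €141,200 + €19,420 = €160,620
The operator is not a repeat violator: no 100% increase.
Cap at €270,950: €160,620 is within the cap, no reduction.
Minimum €76,950: €160,620 meets the minimum, no increase.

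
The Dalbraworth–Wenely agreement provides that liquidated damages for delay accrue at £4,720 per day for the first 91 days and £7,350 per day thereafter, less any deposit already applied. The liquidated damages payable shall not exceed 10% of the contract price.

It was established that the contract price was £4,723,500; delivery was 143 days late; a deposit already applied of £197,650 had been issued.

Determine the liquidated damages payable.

£472,350

First 91 days: 91 × £4,720 = £429,520
Remaining days: (143 − 91) × £7,350 = £382,200
Accrued per-day damages: £429,520 + £382,200 = £811,720
Less deposit already applied: £811,720 − £197,650 = £614,070
Cap: 10% of £4,723,500 = £472,350
Cap at £472,350: £614,070 exceeds the cap → £472,350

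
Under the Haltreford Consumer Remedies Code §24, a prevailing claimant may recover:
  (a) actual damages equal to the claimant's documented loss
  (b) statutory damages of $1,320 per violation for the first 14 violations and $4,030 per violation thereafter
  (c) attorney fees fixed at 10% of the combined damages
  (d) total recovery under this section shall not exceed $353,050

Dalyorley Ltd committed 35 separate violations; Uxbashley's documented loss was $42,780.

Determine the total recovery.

$160,479

First 14 violations: 14 × $1,320 = $18,480
Remaining violations: (35 − 14) × $4,030 = $84,630
Statutory damages: $18,480 + $84,630 = $103,110
Combined damages: $42,780 + $103,110 = $145,890
Attorney fees: 10% of $145,890 = $14,589
Total before cap: $145,890 + $14,589 = $160,479
Cap at $353,050: $160,479 is within the cap, no reduction.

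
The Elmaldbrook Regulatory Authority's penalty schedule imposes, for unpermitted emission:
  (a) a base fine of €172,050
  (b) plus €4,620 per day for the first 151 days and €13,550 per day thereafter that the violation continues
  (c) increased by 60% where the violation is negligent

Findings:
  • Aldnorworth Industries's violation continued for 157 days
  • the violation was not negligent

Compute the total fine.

€950,970

First 151 days: 151 × €4,620 = €697,620
Remaining days: (157 − 151) × €13,550 = €81,300
Per-day component: €697,620 + €81,300 = €778,920
Base plus per-day: €172,050 + €778,920 = €950,970
The violation was not negligent: no 60% increase.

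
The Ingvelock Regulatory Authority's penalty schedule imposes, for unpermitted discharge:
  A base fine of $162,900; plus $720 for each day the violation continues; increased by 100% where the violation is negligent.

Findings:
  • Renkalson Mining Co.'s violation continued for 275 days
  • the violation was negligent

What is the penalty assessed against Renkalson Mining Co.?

Per-day component: 275 × $720 = $198,000
Base plus per-day: $162,900 + $198,000 = $360,900
Enhancement: 100% of $360,900 = $360,900
Enhanced fine: $360,900 + $360,900 = $721,800

$721,800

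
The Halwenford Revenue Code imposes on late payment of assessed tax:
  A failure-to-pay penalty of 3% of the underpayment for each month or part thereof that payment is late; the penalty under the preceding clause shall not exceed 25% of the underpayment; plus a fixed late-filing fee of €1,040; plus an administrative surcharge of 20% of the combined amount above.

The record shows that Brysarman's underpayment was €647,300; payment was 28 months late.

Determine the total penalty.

Accrued rate: 3% × 28 = 84%, capped at 25% → 25%
Failure-to-pay penalty: 25% of €647,300 = €161,825
Penalty before surcharge: €161,825 + €1,040 = €162,865
Administrative surcharge: 20% of €162,865 = €32,573
Total penalty: €162,865 + €32,573 = €195,438

€195,438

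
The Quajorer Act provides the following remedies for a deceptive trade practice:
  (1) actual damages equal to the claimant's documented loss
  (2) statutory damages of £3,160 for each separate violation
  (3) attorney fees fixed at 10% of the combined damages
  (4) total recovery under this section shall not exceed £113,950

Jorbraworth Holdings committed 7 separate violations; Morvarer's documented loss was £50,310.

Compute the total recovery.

Total recovery: £79,673

Statutory damages: 7 × £3,160 = £22,120
Combined damages: £50,310 + £22,120 = £72,430
Attorney fees: 10% of £72,430 = £7,243
Total before cap: £72,430 + £7,243 = £79,673
Cap at £113,950: £79,673 is within the cap, no reduction.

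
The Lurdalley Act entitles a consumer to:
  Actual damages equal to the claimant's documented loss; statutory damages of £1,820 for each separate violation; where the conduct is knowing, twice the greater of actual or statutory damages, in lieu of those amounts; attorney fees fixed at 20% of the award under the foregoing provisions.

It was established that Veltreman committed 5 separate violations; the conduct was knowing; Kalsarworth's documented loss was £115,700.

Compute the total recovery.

£277,680

Statutory damages: 5 × £1,820 = £9,100
Greater of actual damages (£115,700) or statutory damages (£9,100): £115,700
Doubled: 2 × £115,700 = £231,400
Attorney fees: 20% of £231,400 = £46,280
Total recovery: £231,400 + £46,280 = £277,680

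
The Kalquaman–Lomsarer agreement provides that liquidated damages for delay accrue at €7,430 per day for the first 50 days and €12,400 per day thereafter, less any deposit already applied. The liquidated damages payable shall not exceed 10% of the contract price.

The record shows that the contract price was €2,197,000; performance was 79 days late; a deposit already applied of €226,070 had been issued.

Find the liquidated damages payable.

First 50 days: 50 × €7,430 = €371,500
Remaining days: (79 − 50) × €12,400 = €359,600
Accrued per-day damages: €371,500 + €359,600 = €731,100
Less deposit already applied: €731,100 − €226,070 = €505,030
Cap: 10% of €2,197,000 = €219,700
Cap at €219,700: €505,030 exceeds the cap → €219,700

€219,700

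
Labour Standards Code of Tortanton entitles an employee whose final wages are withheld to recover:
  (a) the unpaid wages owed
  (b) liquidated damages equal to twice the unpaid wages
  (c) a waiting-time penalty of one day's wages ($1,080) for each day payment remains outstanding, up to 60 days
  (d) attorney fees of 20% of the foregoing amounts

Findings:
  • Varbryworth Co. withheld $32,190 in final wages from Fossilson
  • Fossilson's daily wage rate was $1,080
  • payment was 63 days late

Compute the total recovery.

Doubled: 2 × $32,190 = $64,380
Penalty days: min(63, 60) = 60
Waiting-time penalty: 60 × $1,080 = $64,800
Subtotal: $32,190 + $64,380 + $64,800 = $161,370
Attorney fees: 20% of $161,370 = $32,274
Total award: $161,370 + $32,274 = $193,644

$193,644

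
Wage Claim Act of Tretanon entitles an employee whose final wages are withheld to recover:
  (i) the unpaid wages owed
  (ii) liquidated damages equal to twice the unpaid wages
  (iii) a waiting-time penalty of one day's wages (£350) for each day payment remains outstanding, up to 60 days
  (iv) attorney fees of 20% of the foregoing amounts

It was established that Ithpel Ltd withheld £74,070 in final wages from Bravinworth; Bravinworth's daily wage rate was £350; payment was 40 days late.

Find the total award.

Total award: £283,452

Doubled: 2 × £74,070 = £148,140
Penalty days: min(40, 60) = 40
Waiting-time penalty: 40 × £350 = £14,000
Subtotal: £74,070 + £148,140 + £14,000 = £236,210
Attorney fees: 20% of £236,210 = £47,242
Total award: £236,210 + £47,242 = £283,452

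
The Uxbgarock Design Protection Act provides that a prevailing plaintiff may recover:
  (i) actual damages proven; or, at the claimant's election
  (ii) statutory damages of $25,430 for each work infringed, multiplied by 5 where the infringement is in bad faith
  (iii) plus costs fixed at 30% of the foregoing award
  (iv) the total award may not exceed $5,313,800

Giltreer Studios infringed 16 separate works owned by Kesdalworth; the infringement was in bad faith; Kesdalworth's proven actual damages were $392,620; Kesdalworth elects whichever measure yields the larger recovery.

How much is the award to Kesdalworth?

Award: $2,644,720

Statutory damages: 16 × $25,430 = $406,880
Multiplied by 5: 5 × $406,880 = $2,034,400
Greater of actual damages ($392,620) or enhanced statutory damages ($2,034,400): $2,034,400
Costs: 30% of $2,034,400 = $610,320
Award plus costs: $2,034,400 + $610,320 = $2,644,720
Cap at $5,313,800: $2,644,720 is within the cap, no reduction.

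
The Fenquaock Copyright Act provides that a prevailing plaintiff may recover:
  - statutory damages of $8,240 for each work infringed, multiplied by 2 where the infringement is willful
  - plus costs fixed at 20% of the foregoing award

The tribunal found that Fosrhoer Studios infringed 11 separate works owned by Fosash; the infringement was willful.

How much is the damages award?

$217,536

Statutory damages: 11 × $8,240 = $90,640
Doubled: 2 × $90,640 = $181,280
Costs: 20% of $181,280 = $36,256
Award plus costs: $181,280 + $36,256 = $217,536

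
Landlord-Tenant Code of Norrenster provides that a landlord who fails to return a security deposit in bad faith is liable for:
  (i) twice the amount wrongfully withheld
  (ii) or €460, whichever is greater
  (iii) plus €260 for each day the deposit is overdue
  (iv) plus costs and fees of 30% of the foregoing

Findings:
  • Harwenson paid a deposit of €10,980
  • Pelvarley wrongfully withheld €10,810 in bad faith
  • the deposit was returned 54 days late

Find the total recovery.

Doubled: 2 × €10,810 = €21,620
Minimum €460: €21,620 meets the minimum, no increase.
Late-return penalty: 54 × €260 = €14,040
Damages plus late penalty: €21,620 + €14,040 = €35,660
Costs and fees: 30% of €35,660 = €10,698
Total recovery: €35,660 + €10,698 = €46,358

Recovery: €46,358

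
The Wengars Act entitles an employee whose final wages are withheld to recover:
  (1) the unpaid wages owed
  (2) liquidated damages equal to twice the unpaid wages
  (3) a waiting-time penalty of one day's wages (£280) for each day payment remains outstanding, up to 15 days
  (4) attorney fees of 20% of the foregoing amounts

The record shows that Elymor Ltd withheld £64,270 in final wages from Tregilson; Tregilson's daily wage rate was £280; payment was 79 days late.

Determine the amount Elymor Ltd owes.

Total award: £236,412

Doubled: 2 × £64,270 = £128,540
Penalty days: min(79, 15) = 15
Waiting-time penalty: 15 × £280 = £4,200
Subtotal: £64,270 + £128,540 + £4,200 = £197,010
Attorney fees: 20% of £197,010 = £39,402
Total award: £197,010 + £39,402 = £236,412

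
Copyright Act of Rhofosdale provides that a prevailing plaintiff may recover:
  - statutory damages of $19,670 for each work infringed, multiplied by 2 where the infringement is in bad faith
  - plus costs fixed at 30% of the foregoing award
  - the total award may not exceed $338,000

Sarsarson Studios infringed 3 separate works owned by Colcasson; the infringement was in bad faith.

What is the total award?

Statutory damages: 3 × $19,670 = $59,010
Doubled: 2 × $59,010 = $118,020
Costs: 30% of $118,020 = $35,406
Award plus costs: $118,020 + $35,406 = $153,426
Cap at $338,000: $153,426 is within the cap, no reduction.

$153,426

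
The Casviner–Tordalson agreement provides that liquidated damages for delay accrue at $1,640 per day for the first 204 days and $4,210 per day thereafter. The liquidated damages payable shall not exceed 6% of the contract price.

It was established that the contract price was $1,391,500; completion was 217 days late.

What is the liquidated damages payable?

First 204 days: 204 × $1,640 = $334,560
Remaining days: (217 − 204) × $4,210 = $54,730
Accrued per-day damages: $334,560 + $54,730 = $389,290
Cap: 6% of $1,391,500 = $83,490
Cap at $83,490: $389,290 exceeds the cap → $83,490

$83,490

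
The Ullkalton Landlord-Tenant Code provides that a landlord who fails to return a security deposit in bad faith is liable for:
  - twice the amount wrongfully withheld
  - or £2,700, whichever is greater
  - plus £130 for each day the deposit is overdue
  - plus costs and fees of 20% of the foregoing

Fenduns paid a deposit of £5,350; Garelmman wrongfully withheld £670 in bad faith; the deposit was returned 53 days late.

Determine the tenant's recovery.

£11,508

Doubled: 2 × £670 = £1,340
Minimum £2,700: £1,340 is below the minimum → £2,700
Late-return penalty: 53 × £130 = £6,890
Damages plus late penalty: £2,700 + £6,890 = £9,590
Costs and fees: 20% of £9,590 = £1,918
Total recovery: £9,590 + £1,918 = £11,508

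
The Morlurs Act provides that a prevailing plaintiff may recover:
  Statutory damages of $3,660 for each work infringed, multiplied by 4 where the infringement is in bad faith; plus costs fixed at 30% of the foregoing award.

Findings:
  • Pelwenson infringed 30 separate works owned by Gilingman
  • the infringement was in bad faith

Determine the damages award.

Statutory damages: 30 × $3,660 = $109,800
Multiplied by 4: 4 × $109,800 = $439,200
Costs: 30% of $439,200 = $131,760
Award plus costs: $439,200 + $131,760 = $570,960

$570,960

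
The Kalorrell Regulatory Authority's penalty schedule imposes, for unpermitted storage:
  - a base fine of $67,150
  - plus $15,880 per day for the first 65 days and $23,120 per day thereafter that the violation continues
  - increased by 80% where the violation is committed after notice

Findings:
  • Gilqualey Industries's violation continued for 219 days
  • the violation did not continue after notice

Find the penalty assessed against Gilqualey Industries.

First 65 days: 65 × $15,880 = $1,032,200
Remaining days: (219 − 65) × $23,120 = $3,560,480
Per-day component: $1,032,200 + $3,560,480 = $4,592,680
Base plus per-day: $67,150 + $4,592,680 = $4,659,830
The violation did not continue after notice: no 80% increase.

$4,659,830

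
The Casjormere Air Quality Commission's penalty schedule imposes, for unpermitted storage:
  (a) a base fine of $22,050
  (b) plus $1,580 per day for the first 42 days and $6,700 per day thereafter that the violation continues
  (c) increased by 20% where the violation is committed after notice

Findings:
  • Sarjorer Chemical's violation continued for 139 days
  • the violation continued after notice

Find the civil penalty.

First 42 days: 42 × $1,580 = $66,360
Remaining days: (139 − 42) × $6,700 = $649,900
Per-day component: $66,360 + $649,900 = $716,260
Base plus per-day: $22,050 + $716,260 = $738,310
Enhancement: 20% of $738,310 = $147,662
Enhanced fine: $738,310 + $147,662 = $885,972

Civil penalty: $885,972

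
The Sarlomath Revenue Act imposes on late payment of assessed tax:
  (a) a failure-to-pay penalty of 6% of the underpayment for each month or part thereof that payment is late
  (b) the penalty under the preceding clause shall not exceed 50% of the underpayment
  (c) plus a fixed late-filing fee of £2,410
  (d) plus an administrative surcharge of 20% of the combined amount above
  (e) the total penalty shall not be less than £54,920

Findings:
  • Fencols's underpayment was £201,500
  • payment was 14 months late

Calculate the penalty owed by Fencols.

£123,792

Accrued rate: 6% × 14 = 84%, capped at 50% → 50%
Failure-to-pay penalty: 50% of £201,500 = £100,750
Penalty before surcharge: £100,750 + £2,410 = £103,160
Administrative surcharge: 20% of £103,160 = £20,632
Total penalty: £103,160 + £20,632 = £123,792
Minimum £54,920: £123,792 meets the minimum, no increase.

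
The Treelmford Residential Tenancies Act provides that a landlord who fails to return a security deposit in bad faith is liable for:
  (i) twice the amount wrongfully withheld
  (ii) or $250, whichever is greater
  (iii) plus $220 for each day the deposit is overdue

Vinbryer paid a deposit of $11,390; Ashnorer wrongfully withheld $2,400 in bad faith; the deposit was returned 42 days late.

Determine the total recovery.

Doubled: 2 × $2,400 = $4,800
Minimum $250: $4,800 meets the minimum, no increase.
Late-return penalty: 42 × $220 = $9,240
Damages plus late penalty: $4,800 + $9,240 = $14,040

$14,040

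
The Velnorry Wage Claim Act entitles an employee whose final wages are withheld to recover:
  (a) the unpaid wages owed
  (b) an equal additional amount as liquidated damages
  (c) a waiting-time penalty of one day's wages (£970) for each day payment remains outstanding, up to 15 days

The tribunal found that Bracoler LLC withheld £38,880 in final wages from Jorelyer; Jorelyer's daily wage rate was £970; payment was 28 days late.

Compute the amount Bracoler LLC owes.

Liquidated damages (equal amount): £38,880
Penalty days: min(28, 15) = 15
Waiting-time penalty: 15 × £970 = £14,550
Total award: £38,880 + £38,880 + £14,550 = £92,310

£92,310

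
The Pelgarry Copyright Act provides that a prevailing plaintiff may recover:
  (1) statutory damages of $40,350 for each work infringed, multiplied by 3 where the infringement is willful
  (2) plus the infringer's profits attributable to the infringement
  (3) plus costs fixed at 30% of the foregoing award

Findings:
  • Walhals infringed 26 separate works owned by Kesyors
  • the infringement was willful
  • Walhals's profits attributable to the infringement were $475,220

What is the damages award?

Statutory damages: 26 × $40,350 = $1,049,100
Trebled: 3 × $1,049,100 = $3,147,300
Combined award: $3,147,300 + $475,220 = $3,622,520
Costs: 30% of $3,622,520 = $1,086,756
Award plus costs: $3,622,520 + $1,086,756 = $4,709,276

$4,709,276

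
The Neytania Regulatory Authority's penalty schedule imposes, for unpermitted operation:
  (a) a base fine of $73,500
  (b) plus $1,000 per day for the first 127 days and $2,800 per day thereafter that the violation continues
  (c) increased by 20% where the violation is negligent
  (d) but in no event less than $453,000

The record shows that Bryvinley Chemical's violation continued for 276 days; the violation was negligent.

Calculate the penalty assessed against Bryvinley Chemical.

$741,240

First 127 days: 127 × $1,000 = $127,000
Remaining days: (276 − 127) × $2,800 = $417,200
Per-day component: $127,000 + $417,200 = $544,200
Base plus per-day: $73,500 + $544,200 = $617,700
Enhancement: 20% of $617,700 = $123,540
Enhanced fine: $617,700 + $123,540 = $741,240
Minimum $453,000: $741,240 meets the minimum, no increase.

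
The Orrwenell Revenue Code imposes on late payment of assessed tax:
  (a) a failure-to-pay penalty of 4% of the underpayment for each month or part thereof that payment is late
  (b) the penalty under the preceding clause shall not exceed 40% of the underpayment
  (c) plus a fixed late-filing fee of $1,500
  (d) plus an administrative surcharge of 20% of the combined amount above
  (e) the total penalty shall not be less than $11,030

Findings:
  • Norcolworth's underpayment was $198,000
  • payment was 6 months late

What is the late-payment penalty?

$58,824

Accrued rate: 4% × 6 = 24%, capped at 40% → 24%
Failure-to-pay penalty: 24% of $198,000 = $47,520
Penalty before surcharge: $47,520 + $1,500 = $49,020
Administrative surcharge: 20% of $49,020 = $9,804
Total penalty: $49,020 + $9,804 = $58,824
Minimum $11,030: $58,824 meets the minimum, no increase.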